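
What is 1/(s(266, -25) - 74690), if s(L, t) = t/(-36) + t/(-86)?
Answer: -1548/115618595 ≈ -1.3389e-5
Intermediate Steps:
s(L, t) = -61*t/1548 (s(L, t) = t*(-1/36) + t*(-1/86) = -t/36 - t/86 = -61*t/1548)
1/(s(266, -25) - 74690) = 1/(-61/1548*(-25) - 74690) = 1/(1525/1548 - 74690) = 1/(-115618595/1548) = -1548/115618595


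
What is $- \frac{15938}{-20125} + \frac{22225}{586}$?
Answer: $\frac{456617793}{11793250} \approx 38.719$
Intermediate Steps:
$- \frac{15938}{-20125} + \frac{22225}{586} = \left(-15938\right) \left(- \frac{1}{20125}\right) + 22225 \cdot \frac{1}{586} = \frac{15938}{20125} + \frac{22225}{586} = \frac{456617793}{11793250}$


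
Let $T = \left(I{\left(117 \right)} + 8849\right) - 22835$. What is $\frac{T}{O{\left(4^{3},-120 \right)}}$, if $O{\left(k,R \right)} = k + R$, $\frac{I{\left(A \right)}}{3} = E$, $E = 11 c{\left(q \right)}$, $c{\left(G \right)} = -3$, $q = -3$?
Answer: $\frac{14085}{56} \approx 251.52$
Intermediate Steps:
$E = -33$ ($E = 11 \left(-3\right) = -33$)
$I{\left(A \right)} = -99$ ($I{\left(A \right)} = 3 \left(-33\right) = -99$)
$O{\left(k,R \right)} = R + k$
$T = -14085$ ($T = \left(-99 + 8849\right) - 22835 = 8750 - 22835 = -14085$)
$\frac{T}{O{\left(4^{3},-120 \right)}} = - \frac{14085}{-120 + 4^{3}} = - \frac{14085}{-120 + 64} = - \frac{14085}{-56} = \left(-14085\right) \left(- \frac{1}{56}\right) = \frac{14085}{56}$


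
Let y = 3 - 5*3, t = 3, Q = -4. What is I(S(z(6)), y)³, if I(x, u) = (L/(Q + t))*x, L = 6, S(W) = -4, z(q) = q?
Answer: 13824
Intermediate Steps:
y = -12 (y = 3 - 15 = -12)
I(x, u) = -6*x (I(x, u) = (6/(-4 + 3))*x = (6/(-1))*x = (-1*6)*x = -6*x)
I(S(z(6)), y)³ = (-6*(-4))³ = 24³ = 13824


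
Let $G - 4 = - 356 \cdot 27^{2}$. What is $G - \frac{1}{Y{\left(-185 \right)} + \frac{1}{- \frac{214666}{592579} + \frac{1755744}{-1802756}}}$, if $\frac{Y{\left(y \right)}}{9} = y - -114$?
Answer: $- \frac{59247223901260895342}{228295407899633} \approx -2.5952 \cdot 10^{5}$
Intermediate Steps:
$Y{\left(y \right)} = 1026 + 9 y$ ($Y{\left(y \right)} = 9 \left(y - -114\right) = 9 \left(y + 114\right) = 9 \left(114 + y\right) = 1026 + 9 y$)
$G = -259520$ ($G = 4 - 356 \cdot 27^{2} = 4 - 259524 = -259520$)
$G - \frac{1}{Y{\left(-185 \right)} + \frac{1}{- \frac{214666}{592579} + \frac{1755744}{-1802756}}} = -259520 - \frac{1}{\left(1026 + 9 \left(-185\right)\right) + \frac{1}{- \frac{214666}{592579} + \frac{1755744}{-1802756}}} = -259520 - \frac{1}{\left(1026 - 1665\right) + \frac{1}{\left(-214666\right) \frac{1}{592579} + 1755744 \left(- \frac{1}{1802756}\right)}} = -259520 - \frac{1}{-639 + \frac{1}{- \frac{214666}{592579} - \frac{438936}{450689}}} = -259520 - \frac{1}{-639 + \frac{1}{- \frac{356851860818}{267068836931}}} = -259520 - \frac{1}{-639 - \frac{267068836931}{356851860818}} = -259520 - \frac{1}{- \frac{228295407899633}{356851860818}} = -259520 - - \frac{356851860818}{228295407899633} = -259520 + \frac{356851860818}{228295407899633} = - \frac{59247223901260895342}{228295407899633}$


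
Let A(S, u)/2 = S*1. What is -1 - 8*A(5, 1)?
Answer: -81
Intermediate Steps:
A(S, u) = 2*S (A(S, u) = 2*(S*1) = 2*S)
-1 - 8*A(5, 1) = -1 - 16*5 = -1 - 8*10 = -1 - 80 = -81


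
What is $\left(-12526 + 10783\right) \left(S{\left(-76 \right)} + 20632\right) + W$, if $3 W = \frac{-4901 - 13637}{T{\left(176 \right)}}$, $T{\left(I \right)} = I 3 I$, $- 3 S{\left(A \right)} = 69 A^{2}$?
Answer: $\frac{27264028078027}{139392} \approx 1.9559 \cdot 10^{8}$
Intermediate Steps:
$S{\left(A \right)} = - 23 A^{2}$ ($S{\left(A \right)} = - \frac{69 A^{2}}{3} = - 23 A^{2}$)
$T{\left(I \right)} = 3 I^{2}$ ($T{\left(I \right)} = 3 I I = 3 I^{2}$)
$W = - \frac{9269}{139392}$ ($W = \frac{\left(-4901 - 13637\right) \frac{1}{3 \cdot 176^{2}}}{3} = \frac{\left(-4901 - 13637\right) \frac{1}{3 \cdot 30976}}{3} = \frac{\left(-18538\right) \frac{1}{92928}}{3} = \frac{1}{3} \left(- \frac{9269}{46464}\right) = - \frac{9269}{139392} \approx -0.066496$)
$\left(-12526 + 10783\right) \left(S{\left(-76 \right)} + 20632\right) + W = \left(-12526 + 10783\right) \left(- 23 \left(-76\right)^{2} + 20632\right) - \frac{9269}{139392} = - 1743 \left(\left(-23\right) 5776 + 20632\right) - \frac{9269}{139392} = - 1743 \left(-132848 + 20632\right) - \frac{9269}{139392} = \left(-1743\right) \left(-112216\right) - \frac{9269}{139392} = 195592488 - \frac{9269}{139392} = \frac{27264028078027}{139392}$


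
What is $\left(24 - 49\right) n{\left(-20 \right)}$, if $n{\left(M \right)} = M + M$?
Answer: $1000$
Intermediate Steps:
$n{\left(M \right)} = 2 M$
$\left(24 - 49\right) n{\left(-20 \right)} = \left(24 - 49\right) 2 \left(-20\right) = \left(24 - 49\right) \left(-40\right) = \left(-25\right) \left(-40\right) = 1000$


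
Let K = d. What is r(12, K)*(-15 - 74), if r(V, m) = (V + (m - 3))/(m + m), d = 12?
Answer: -623/8 ≈ -77.875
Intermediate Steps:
K = 12
r(V, m) = (-3 + V + m)/(2*m) (r(V, m) = (V + (-3 + m))/((2*m)) = (-3 + V + m)*(1/(2*m)) = (-3 + V + m)/(2*m))
r(12, K)*(-15 - 74) = ((½)*(-3 + 12 + 12)/12)*(-15 - 74) = ((½)*(1/12)*21)*(-89) = (7/8)*(-89) = -623/8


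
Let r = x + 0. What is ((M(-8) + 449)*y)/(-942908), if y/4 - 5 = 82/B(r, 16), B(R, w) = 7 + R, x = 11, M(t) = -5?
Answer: -344/19113 ≈ -0.017998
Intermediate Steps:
r = 11 (r = 11 + 0 = 11)
y = 344/9 (y = 20 + 4*(82/(7 + 11)) = 20 + 4*(82/18) = 20 + 4*(82*(1/18)) = 20 + 4*(41/9) = 20 + 164/9 = 344/9 ≈ 38.222)
((M(-8) + 449)*y)/(-942908) = ((-5 + 449)*(344/9))/(-942908) = (444*(344/9))*(-1/942908) = (50912/3)*(-1/942908) = -344/19113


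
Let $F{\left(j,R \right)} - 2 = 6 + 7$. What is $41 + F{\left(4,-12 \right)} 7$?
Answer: $146$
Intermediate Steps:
$F{\left(j,R \right)} = 15$ ($F{\left(j,R \right)} = 2 + \left(6 + 7\right) = 2 + 13 = 15$)
$41 + F{\left(4,-12 \right)} 7 = 41 + 15 \cdot 7 = 41 + 105 = 146$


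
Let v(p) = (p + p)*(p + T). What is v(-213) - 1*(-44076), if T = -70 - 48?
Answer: 185082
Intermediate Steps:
T = -118
v(p) = 2*p*(-118 + p) (v(p) = (p + p)*(p - 118) = (2*p)*(-118 + p) = 2*p*(-118 + p))
v(-213) - 1*(-44076) = 2*(-213)*(-118 - 213) - 1*(-44076) = 2*(-213)*(-331) + 44076 = 141006 + 44076 = 185082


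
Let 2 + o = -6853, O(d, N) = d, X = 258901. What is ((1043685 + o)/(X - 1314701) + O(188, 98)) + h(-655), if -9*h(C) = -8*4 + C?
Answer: 83413891/316740 ≈ 263.35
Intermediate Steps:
o = -6855 (o = -2 - 6853 = -6855)
h(C) = 32/9 - C/9 (h(C) = -(-8*4 + C)/9 = -(-32 + C)/9 = 32/9 - C/9)
((1043685 + o)/(X - 1314701) + O(188, 98)) + h(-655) = ((1043685 - 6855)/(258901 - 1314701) + 188) + (32/9 - 1/9*(-655)) = (1036830/(-1055800) + 188) + (32/9 + 655/9) = (1036830*(-1/1055800) + 188) + 229/3 = (-103683/105580 + 188) + 229/3 = 19745357/105580 + 229/3 = 83413891/316740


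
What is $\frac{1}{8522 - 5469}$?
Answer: $\frac{1}{3053} \approx 0.00032755$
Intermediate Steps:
$\frac{1}{8522 - 5469} = \frac{1}{3053}$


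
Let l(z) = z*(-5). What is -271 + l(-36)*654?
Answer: 117449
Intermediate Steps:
l(z) = -5*z
-271 + l(-36)*654 = -271 - 5*(-36)*654 = -271 + 180*654 = -271 + 117720 = 117449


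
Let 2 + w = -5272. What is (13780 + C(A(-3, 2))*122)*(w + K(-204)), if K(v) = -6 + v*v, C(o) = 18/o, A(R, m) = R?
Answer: 474112128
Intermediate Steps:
w = -5274 (w = -2 - 5272 = -5274)
K(v) = -6 + v²
(13780 + C(A(-3, 2))*122)*(w + K(-204)) = (13780 + (18/(-3))*122)*(-5274 + (-6 + (-204)²)) = (13780 + (18*(-⅓))*122)*(-5274 + (-6 + 41616)) = (13780 - 6*122)*(-5274 + 41610) = (13780 - 732)*36336 = 13048*36336 = 474112128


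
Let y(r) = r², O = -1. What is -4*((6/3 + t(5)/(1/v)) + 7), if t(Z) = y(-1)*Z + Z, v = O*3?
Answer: 84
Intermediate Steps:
v = -3 (v = -1*3 = -3)
t(Z) = 2*Z (t(Z) = (-1)²*Z + Z = 1*Z + Z = Z + Z = 2*Z)
-4*((6/3 + t(5)/(1/v)) + 7) = -4*((6/3 + (2*5)/(1/(-3))) + 7) = -4*((6*(⅓) + 10/(-⅓)) + 7) = -4*((2 + 10*(-3)) + 7) = -4*((2 - 30) + 7) = -4*(-28 + 7) = -4*(-21) = 84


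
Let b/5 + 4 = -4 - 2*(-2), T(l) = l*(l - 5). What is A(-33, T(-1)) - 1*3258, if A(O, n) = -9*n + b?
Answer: -3332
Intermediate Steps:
T(l) = l*(-5 + l)
b = -20 (b = -20 + 5*(-4 - 2*(-2)) = -20 + 5*(-4 + 4) = -20 + 5*0 = -20 + 0 = -20)
A(O, n) = -20 - 9*n (A(O, n) = -9*n - 20 = -20 - 9*n)
A(-33, T(-1)) - 1*3258 = (-20 - (-9)*(-5 - 1)) - 1*3258 = (-20 - (-9)*(-6)) - 3258 = (-20 - 9*6) - 3258 = (-20 - 54) - 3258 = -74 - 3258 = -3332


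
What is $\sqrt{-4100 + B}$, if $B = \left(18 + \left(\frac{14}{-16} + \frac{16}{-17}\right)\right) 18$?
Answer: $\frac{i \sqrt{4402847}}{34} \approx 61.715 i$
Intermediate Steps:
$B = \frac{19809}{68}$ ($B = \left(18 + \left(14 \left(- \frac{1}{16}\right) + 16 \left(- \frac{1}{17}\right)\right)\right) 18 = \left(18 - \frac{247}{136}\right) 18 = \frac{2201}{136} \cdot 18 = \frac{19809}{68} \approx 291.31$)
$\sqrt{-4100 + B} = \sqrt{-4100 + \frac{19809}{68}} = \sqrt{- \frac{258991}{68}} = \frac{i \sqrt{4402847}}{34}$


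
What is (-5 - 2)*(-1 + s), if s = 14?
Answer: -91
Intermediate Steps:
(-5 - 2)*(-1 + s) = (-5 - 2)*(-1 + 14) = -7*13 = -91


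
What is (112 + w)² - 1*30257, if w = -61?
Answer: -27656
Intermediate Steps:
(112 + w)² - 1*30257 = (112 - 61)² - 1*30257 = 51² - 30257 = 2601 - 30257 = -27656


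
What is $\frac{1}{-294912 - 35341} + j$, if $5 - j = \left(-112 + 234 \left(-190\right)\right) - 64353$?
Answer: $\frac{35974459289}{330253} \approx 1.0893 \cdot 10^{5}$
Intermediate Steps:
$j = 108930$ ($j = 5 - \left(\left(-112 + 234 \left(-190\right)\right) - 64353\right) = 5 - \left(\left(-112 - 44460\right) - 64353\right) = 5 - \left(-44572 - 64353\right) = 5 - -108925 = 5 + 108925 = 108930$)
$\frac{1}{-294912 - 35341} + j = \frac{1}{-294912 - 35341} + 108930 = \frac{1}{-330253} + 108930 = - \frac{1}{330253} + 108930 = \frac{35974459289}{330253}$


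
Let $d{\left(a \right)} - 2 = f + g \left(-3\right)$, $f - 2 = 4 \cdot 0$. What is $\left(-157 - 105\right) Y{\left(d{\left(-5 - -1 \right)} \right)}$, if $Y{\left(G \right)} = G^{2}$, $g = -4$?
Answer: $-67072$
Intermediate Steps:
$f = 2$ ($f = 2 + 4 \cdot 0 = 2 + 0 = 2$)
$d{\left(a \right)} = 16$ ($d{\left(a \right)} = 2 + \left(2 - -12\right) = 2 + \left(2 + 12\right) = 2 + 14 = 16$)
$\left(-157 - 105\right) Y{\left(d{\left(-5 - -1 \right)} \right)} = \left(-157 - 105\right) 16^{2} = \left(-262\right) 256 = -67072$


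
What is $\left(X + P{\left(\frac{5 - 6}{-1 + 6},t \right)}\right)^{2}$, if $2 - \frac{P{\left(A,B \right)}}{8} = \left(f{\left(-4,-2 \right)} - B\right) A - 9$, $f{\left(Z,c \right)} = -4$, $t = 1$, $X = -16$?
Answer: $4096$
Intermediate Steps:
$P{\left(A,B \right)} = 88 - 8 A \left(-4 - B\right)$ ($P{\left(A,B \right)} = 16 - 8 \left(\left(-4 - B\right) A - 9\right) = 16 - 8 \left(A \left(-4 - B\right) - 9\right) = 16 - 8 \left(-9 + A \left(-4 - B\right)\right) = 16 - \left(-72 + 8 A \left(-4 - B\right)\right) = 88 - 8 A \left(-4 - B\right)$)
$\left(X + P{\left(\frac{5 - 6}{-1 + 6},t \right)}\right)^{2} = \left(-16 + \left(88 + 32 \frac{5 - 6}{-1 + 6} + 8 \frac{5 - 6}{-1 + 6} \cdot 1\right)\right)^{2} = \left(-16 + \left(88 + 32 \frac{5 - 6}{5} + 8 \frac{5 - 6}{5} \cdot 1\right)\right)^{2} = \left(-16 + \left(88 + 32 \left(5 - 6\right) \frac{1}{5} + 8 \left(5 - 6\right) \frac{1}{5} \cdot 1\right)\right)^{2} = \left(-16 + \left(88 + 32 \left(\left(-1\right) \frac{1}{5}\right) + 8 \left(\left(-1\right) \frac{1}{5}\right) 1\right)\right)^{2} = \left(-16 + \left(88 + 32 \left(- \frac{1}{5}\right) + 8 \left(- \frac{1}{5}\right) 1\right)\right)^{2} = \left(-16 - -80\right)^{2} = \left(-16 + 80\right)^{2} = 64^{2} = 4096$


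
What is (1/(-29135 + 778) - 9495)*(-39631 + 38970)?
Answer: 177974062276/28357 ≈ 6.2762e+6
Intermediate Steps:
(1/(-29135 + 778) - 9495)*(-39631 + 38970) = (1/(-28357) - 9495)*(-661) = (-1/28357 - 9495)*(-661) = -269249716/28357*(-661) = 177974062276/28357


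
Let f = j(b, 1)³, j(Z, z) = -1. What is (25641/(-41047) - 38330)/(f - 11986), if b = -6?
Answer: 1573357151/492030389 ≈ 3.1977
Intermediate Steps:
f = -1 (f = (-1)³ = -1)
(25641/(-41047) - 38330)/(f - 11986) = (25641/(-41047) - 38330)/(-1 - 11986) = (25641*(-1/41047) - 38330)/(-11987) = (-25641/41047 - 38330)*(-1/11987) = -1573357151/41047*(-1/11987) = 1573357151/492030389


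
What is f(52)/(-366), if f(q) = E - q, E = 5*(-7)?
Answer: 29/122 ≈ 0.23770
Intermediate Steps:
E = -35
f(q) = -35 - q
f(52)/(-366) = (-35 - 1*52)/(-366) = (-35 - 52)*(-1/366) = -87*(-1/366) = 29/122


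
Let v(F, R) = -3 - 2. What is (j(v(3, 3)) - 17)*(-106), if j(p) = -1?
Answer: 1908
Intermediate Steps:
v(F, R) = -5
(j(v(3, 3)) - 17)*(-106) = (-1 - 17)*(-106) = -18*(-106) = 1908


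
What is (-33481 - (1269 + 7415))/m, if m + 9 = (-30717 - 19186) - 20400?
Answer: 42165/70312 ≈ 0.59968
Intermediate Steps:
m = -70312 (m = -9 + ((-30717 - 19186) - 20400) = -9 + (-49903 - 20400) = -9 - 70303 = -70312)
(-33481 - (1269 + 7415))/m = (-33481 - (1269 + 7415))/(-70312) = (-33481 - 1*8684)*(-1/70312) = (-33481 - 8684)*(-1/70312) = -42165*(-1/70312) = 42165/70312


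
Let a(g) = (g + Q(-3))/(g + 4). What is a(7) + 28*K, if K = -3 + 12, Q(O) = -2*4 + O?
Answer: 2768/11 ≈ 251.64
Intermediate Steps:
Q(O) = -8 + O
a(g) = (-11 + g)/(4 + g) (a(g) = (g + (-8 - 3))/(g + 4) = (g - 11)/(4 + g) = (-11 + g)/(4 + g))
K = 9
a(7) + 28*K = (-11 + 7)/(4 + 7) + 28*9 = -4/11 + 252 = 2768/11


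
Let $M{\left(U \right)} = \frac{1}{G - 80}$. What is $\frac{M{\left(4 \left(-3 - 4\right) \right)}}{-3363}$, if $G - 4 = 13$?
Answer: $\frac{1}{211869} \approx 4.7199 \cdot 10^{-6}$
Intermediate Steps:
$G = 17$ ($G = 4 + 13 = 17$)
$M{\left(U \right)} = - \frac{1}{63}$ ($M{\left(U \right)} = \frac{1}{17 - 80} = \frac{1}{-63} = - \frac{1}{63}$)
$\frac{M{\left(4 \left(-3 - 4\right) \right)}}{-3363} = - \frac{1}{63 \left(-3363\right)} = \left(- \frac{1}{63}\right) \left(- \frac{1}{3363}\right) = \frac{1}{211869}$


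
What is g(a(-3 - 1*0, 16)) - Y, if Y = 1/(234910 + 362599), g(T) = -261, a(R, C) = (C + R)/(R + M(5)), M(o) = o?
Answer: -155949850/597509 ≈ -261.00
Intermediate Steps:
a(R, C) = (C + R)/(5 + R) (a(R, C) = (C + R)/(R + 5) = (C + R)/(5 + R))
Y = 1/597509 ≈ 1.6736e-6
g(a(-3 - 1*0, 16)) - Y = -261 - 1*1/597509 = -261 - 1/597509 = -155949850/597509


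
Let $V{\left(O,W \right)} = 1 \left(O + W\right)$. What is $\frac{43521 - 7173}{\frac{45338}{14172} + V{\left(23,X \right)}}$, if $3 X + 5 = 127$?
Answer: $\frac{6604152}{12149} \approx 543.6$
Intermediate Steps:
$X = \frac{122}{3}$ ($X = - \frac{5}{3} + \frac{1}{3} \cdot 127 = - \frac{5}{3} + \frac{127}{3} = \frac{122}{3} \approx 40.667$)
$V{\left(O,W \right)} = O + W$
$\frac{43521 - 7173}{\frac{45338}{14172} + V{\left(23,X \right)}} = \frac{43521 - 7173}{\frac{45338}{14172} + \left(23 + \frac{122}{3}\right)} = \frac{36348}{45338 \cdot \frac{1}{14172} + \frac{191}{3}} = \frac{36348}{\frac{22669}{7086} + \frac{191}{3}} = \frac{36348}{\frac{157937}{2362}} = 36348 \cdot \frac{2362}{157937} = \frac{6604152}{12149}$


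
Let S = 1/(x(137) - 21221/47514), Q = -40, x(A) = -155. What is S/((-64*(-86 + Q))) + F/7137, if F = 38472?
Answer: 42433060170665/7871823540672 ≈ 5.3905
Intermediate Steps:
S = -47514/7385891 (S = 1/(-155 - 21221/47514) = 1/(-7385891/47514) = -47514/7385891 ≈ -0.0064331)
S/((-64*(-86 + Q))) + F/7137 = -47514*(-1/(64*(-86 - 40)))/7385891 + 38472/7137 = -47514/(7385891*((-64*(-126)))) + 38472*(1/7137) = -47514/7385891/8064 + 12824/2379 = -47514/7385891*1/8064 + 12824/2379 = -7919/9926637504 + 12824/2379 = 42433060170665/7871823540672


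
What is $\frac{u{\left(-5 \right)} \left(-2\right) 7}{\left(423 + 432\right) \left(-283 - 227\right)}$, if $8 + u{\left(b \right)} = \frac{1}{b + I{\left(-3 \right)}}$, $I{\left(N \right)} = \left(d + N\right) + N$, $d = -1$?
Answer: $- \frac{679}{2616300} \approx -0.00025953$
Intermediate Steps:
$I{\left(N \right)} = -1 + 2 N$ ($I{\left(N \right)} = \left(-1 + N\right) + N = -1 + 2 N$)
$u{\left(b \right)} = -8 + \frac{1}{-7 + b}$ ($u{\left(b \right)} = -8 + \frac{1}{b + \left(-1 + 2 \left(-3\right)\right)} = -8 + \frac{1}{b - 7} = -8 + \frac{1}{-7 + b}$)
$\frac{u{\left(-5 \right)} \left(-2\right) 7}{\left(423 + 432\right) \left(-283 - 227\right)} = \frac{\frac{57 - -40}{-7 - 5} \left(-2\right) 7}{\left(423 + 432\right) \left(-283 - 227\right)} = \frac{\frac{57 + 40}{-12} \left(-2\right) 7}{855 \left(-510\right)} = \frac{\left(- \frac{1}{12}\right) 97 \left(-2\right) 7}{-436050} = \left(- \frac{97}{12}\right) \left(-2\right) 7 \left(- \frac{1}{436050}\right) = \frac{97}{6} \cdot 7 \left(- \frac{1}{436050}\right) = \frac{679}{6} \left(- \frac{1}{436050}\right) = - \frac{679}{2616300}$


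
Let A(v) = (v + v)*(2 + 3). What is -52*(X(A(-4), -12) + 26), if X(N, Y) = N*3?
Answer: 4888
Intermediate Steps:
A(v) = 10*v (A(v) = (2*v)*5 = 10*v)
X(N, Y) = 3*N
-52*(X(A(-4), -12) + 26) = -52*(3*(10*(-4)) + 26) = -52*(3*(-40) + 26) = -52*(-120 + 26) = -52*(-94) = 4888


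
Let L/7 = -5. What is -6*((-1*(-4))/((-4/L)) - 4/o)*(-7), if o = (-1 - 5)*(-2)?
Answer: 1456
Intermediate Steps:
L = -35 (L = 7*(-5) = -35)
o = 12 (o = -6*(-2) = 12)
-6*((-1*(-4))/((-4/L)) - 4/o)*(-7) = -6*((-1*(-4))/((-4/(-35))) - 4/12)*(-7) = -6*(4/((-4*(-1/35))) - 4*1/12)*(-7) = -6*(4/(4/35) - ⅓)*(-7) = -6*(4*(35/4) - ⅓)*(-7) = -6*(35 - ⅓)*(-7) = -6*104/3*(-7) = -208*(-7) = 1456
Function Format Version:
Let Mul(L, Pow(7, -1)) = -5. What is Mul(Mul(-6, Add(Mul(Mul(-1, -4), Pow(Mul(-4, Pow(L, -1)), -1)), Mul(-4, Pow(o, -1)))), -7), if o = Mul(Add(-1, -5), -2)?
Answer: 1456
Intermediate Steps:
L = -35 (L = Mul(7, -5) = -35)
o = 12 (o = Mul(-6, -2) = 12)
Mul(Mul(-6, Add(Mul(Mul(-1, -4), Pow(Mul(-4, Pow(L, -1)), -1)), Mul(-4, Pow(o, -1)))), -7) = Mul(Mul(-6, Add(Mul(Mul(-1, -4), Pow(Mul(-4, Pow(-35, -1)), -1)), Mul(-4, Pow(12, -1)))), -7) = Mul(Mul(-6, Add(Mul(4, Pow(Mul(-4, Rational(-1, 35)), -1)), Mul(-4, Rational(1, 12)))), -7) = Mul(Mul(-6, Add(Mul(4, Pow(Rational(4, 35), -1)), Rational(-1, 3))), -7) = Mul(Mul(-6, Add(Mul(4, Rational(35, 4)), Rational(-1, 3))), -7) = Mul(Mul(-6, Add(35, Rational(-1, 3))), -7) = Mul(Mul(-6, Rational(104, 3)), -7) = Mul(-208, -7) = 1456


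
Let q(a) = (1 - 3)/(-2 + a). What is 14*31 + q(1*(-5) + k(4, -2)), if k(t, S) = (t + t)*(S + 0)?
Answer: 9984/23 ≈ 434.09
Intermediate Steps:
k(t, S) = 2*S*t (k(t, S) = (2*t)*S = 2*S*t)
q(a) = -2/(-2 + a)
14*31 + q(1*(-5) + k(4, -2)) = 14*31 - 2/(-2 + (1*(-5) + 2*(-2)*4)) = 434 - 2/(-2 + (-5 - 16)) = 434 - 2/(-2 - 21) = 434 - 2/(-23) = 434 - 2*(-1/23) = 434 + 2/23 = 9984/23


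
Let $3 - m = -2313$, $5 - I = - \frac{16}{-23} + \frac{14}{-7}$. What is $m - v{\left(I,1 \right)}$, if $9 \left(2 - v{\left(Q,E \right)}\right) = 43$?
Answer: $\frac{20869}{9} \approx 2318.8$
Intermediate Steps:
$I = \frac{145}{23}$ ($I = 5 - \left(- \frac{16}{-23} + \frac{14}{-7}\right) = 5 - \left(\left(-16\right) \left(- \frac{1}{23}\right) + 14 \left(- \frac{1}{7}\right)\right) = 5 - \left(\frac{16}{23} - 2\right) = 5 - - \frac{30}{23} = 5 + \frac{30}{23} = \frac{145}{23} \approx 6.3043$)
$v{\left(Q,E \right)} = - \frac{25}{9}$ ($v{\left(Q,E \right)} = 2 - \frac{43}{9} = - \frac{25}{9}$)
$m = 2316$ ($m = 3 - -2313 = 3 + 2313 = 2316$)
$m - v{\left(I,1 \right)} = 2316 - - \frac{25}{9} = 2316 + \frac{25}{9} = \frac{20869}{9}$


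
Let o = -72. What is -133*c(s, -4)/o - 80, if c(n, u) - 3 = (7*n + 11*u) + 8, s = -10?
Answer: -19459/72 ≈ -270.26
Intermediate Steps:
c(n, u) = 11 + 7*n + 11*u (c(n, u) = 3 + ((7*n + 11*u) + 8) = 3 + (8 + 7*n + 11*u) = 11 + 7*n + 11*u)
-133*c(s, -4)/o - 80 = -133*(11 + 7*(-10) + 11*(-4))/(-72) - 80 = -133*(11 - 70 - 44)*(-1)/72 - 80 = -(-13699)*(-1)/72 - 80 = -133*103/72 - 80 = -13699/72 - 80 = -19459/72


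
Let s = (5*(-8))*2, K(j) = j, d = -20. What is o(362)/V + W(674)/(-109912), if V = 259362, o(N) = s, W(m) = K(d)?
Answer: -450715/3563374518 ≈ -0.00012649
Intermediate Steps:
W(m) = -20
s = -80 (s = -40*2 = -80)
o(N) = -80
o(362)/V + W(674)/(-109912) = -80/259362 - 20/(-109912) = -80*1/259362 - 20*(-1/109912) = -40/129681 + 5/27478 = -450715/3563374518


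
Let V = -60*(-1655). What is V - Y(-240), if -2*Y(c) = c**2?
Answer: 128100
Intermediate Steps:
V = 99300
Y(c) = -c**2/2
V - Y(-240) = 99300 - (-1)*(-240)**2/2 = 99300 - (-1)*57600/2 = 99300 - 1*(-28800) = 99300 + 28800 = 128100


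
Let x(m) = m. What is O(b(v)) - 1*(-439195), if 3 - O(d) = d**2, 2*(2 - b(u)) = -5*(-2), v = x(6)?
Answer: 439189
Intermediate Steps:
v = 6
b(u) = -3 (b(u) = 2 - (-5)*(-2)/2 = 2 - 1/2*10 = 2 - 5 = -3)
O(d) = 3 - d**2
O(b(v)) - 1*(-439195) = (3 - 1*(-3)**2) - 1*(-439195) = (3 - 1*9) + 439195 = (3 - 9) + 439195 = -6 + 439195 = 439189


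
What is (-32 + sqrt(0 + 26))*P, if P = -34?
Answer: 1088 - 34*sqrt(26) ≈ 914.63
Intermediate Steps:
(-32 + sqrt(0 + 26))*P = (-32 + sqrt(0 + 26))*(-34) = (-32 + sqrt(26))*(-34) = 1088 - 34*sqrt(26)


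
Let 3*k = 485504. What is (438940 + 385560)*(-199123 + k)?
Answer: -92232692500/3 ≈ -3.0744e+10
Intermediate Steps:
k = 485504/3 (k = (⅓)*485504 = 485504/3 ≈ 1.6183e+5)
(438940 + 385560)*(-199123 + k) = (438940 + 385560)*(-199123 + 485504/3) = 824500*(-111865/3) = -92232692500/3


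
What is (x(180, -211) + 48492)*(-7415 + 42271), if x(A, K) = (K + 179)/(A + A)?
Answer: 76060532416/45 ≈ 1.6902e+9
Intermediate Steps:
x(A, K) = (179 + K)/(2*A) (x(A, K) = (179 + K)/((2*A)) = (179 + K)*(1/(2*A)) = (179 + K)/(2*A))
(x(180, -211) + 48492)*(-7415 + 42271) = ((½)*(179 - 211)/180 + 48492)*(-7415 + 42271) = ((½)*(1/180)*(-32) + 48492)*34856 = (-4/45 + 48492)*34856 = (2182136/45)*34856 = 76060532416/45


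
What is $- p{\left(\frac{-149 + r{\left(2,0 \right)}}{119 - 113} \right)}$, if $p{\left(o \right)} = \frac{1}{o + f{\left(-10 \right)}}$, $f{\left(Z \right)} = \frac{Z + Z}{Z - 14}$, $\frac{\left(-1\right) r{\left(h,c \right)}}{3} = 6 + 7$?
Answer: $\frac{2}{61} \approx 0.032787$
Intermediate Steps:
$r{\left(h,c \right)} = -39$ ($r{\left(h,c \right)} = - 3 \left(6 + 7\right) = \left(-3\right) 13 = -39$)
$f{\left(Z \right)} = \frac{2 Z}{-14 + Z}$
$p{\left(o \right)} = \frac{1}{\frac{5}{6} + o}$ ($p{\left(o \right)} = \frac{1}{o + 2 \left(-10\right) \frac{1}{-14 - 10}} = \frac{1}{o + 2 \left(-10\right) \frac{1}{-24}} = \frac{1}{o + 2 \left(-10\right) \left(- \frac{1}{24}\right)} = \frac{1}{o + \frac{5}{6}} = \frac{1}{\frac{5}{6} + o}$)
$- p{\left(\frac{-149 + r{\left(2,0 \right)}}{119 - 113} \right)} = - \frac{6}{5 + 6 \frac{-149 - 39}{119 - 113}} = - \frac{6}{5 + 6 \left(- \frac{188}{6}\right)} = - \frac{6}{5 + 6 \left(\left(-188\right) \frac{1}{6}\right)} = - \frac{6}{5 + 6 \left(- \frac{94}{3}\right)} = - \frac{6}{5 - 188} = - \frac{6}{-183} = - \frac{6 \left(-1\right)}{183} = \left(-1\right) \left(- \frac{2}{61}\right) = \frac{2}{61}$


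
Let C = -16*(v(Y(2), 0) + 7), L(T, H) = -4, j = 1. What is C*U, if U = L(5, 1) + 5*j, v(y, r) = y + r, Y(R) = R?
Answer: -144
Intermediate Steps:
v(y, r) = r + y
U = 1 (U = -4 + 5*1 = -4 + 5 = 1)
C = -144 (C = -16*((0 + 2) + 7) = -16*(2 + 7) = -16*9 = -144)
C*U = -144*1 = -144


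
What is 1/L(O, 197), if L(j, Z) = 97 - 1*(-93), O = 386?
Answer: 1/190 ≈ 0.0052632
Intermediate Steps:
L(j, Z) = 190 (L(j, Z) = 97 + 93 = 190)
1/L(O, 197) = 1/190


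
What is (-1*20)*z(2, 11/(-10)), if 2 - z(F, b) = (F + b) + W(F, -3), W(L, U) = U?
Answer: -82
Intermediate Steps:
z(F, b) = 5 - F - b (z(F, b) = 2 - ((F + b) - 3) = 2 - (-3 + F + b) = 2 + (3 - F - b) = 5 - F - b)
(-1*20)*z(2, 11/(-10)) = (-1*20)*(5 - 1*2 - 11/(-10)) = -20*(5 - 2 - 11*(-1)/10) = -20*(5 - 2 - 1*(-11/10)) = -20*(5 - 2 + 11/10) = -20*41/10 = -82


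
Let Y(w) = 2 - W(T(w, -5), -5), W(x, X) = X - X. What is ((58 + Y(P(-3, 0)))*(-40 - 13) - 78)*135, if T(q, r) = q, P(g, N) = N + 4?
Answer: -439830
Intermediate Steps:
P(g, N) = 4 + N
W(x, X) = 0
Y(w) = 2 (Y(w) = 2 - 1*0 = 2 + 0 = 2)
((58 + Y(P(-3, 0)))*(-40 - 13) - 78)*135 = ((58 + 2)*(-40 - 13) - 78)*135 = (60*(-53) - 78)*135 = (-3180 - 78)*135 = -3258*135 = -439830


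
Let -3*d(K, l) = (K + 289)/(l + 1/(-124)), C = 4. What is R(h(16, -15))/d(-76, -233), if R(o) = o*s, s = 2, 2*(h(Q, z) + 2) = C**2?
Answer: 86679/2201 ≈ 39.382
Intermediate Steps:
h(Q, z) = 6 (h(Q, z) = -2 + (1/2)*4**2 = -2 + (1/2)*16 = -2 + 8 = 6)
d(K, l) = -(289 + K)/(3*(-1/124 + l)) (d(K, l) = -(K + 289)/(3*(l + 1/(-124))) = -(289 + K)/(3*(l - 1/124)) = -(289 + K)/(3*(-1/124 + l)))
R(o) = 2*o (R(o) = o*2 = 2*o)
R(h(16, -15))/d(-76, -233) = (2*6)/((124*(-289 - 1*(-76))/(3*(-1 + 124*(-233))))) = 12/((124*(-289 + 76)/(3*(-1 - 28892)))) = 12/(((124/3)*(-213)/(-28893))) = 12/(((124/3)*(-1/28893)*(-213))) = 12/(8804/28893) = 12*(28893/8804) = 86679/2201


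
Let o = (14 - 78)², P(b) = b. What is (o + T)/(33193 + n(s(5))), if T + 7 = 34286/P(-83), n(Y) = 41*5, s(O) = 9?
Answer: 305101/2772034 ≈ 0.11006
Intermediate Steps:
n(Y) = 205
o = 4096 (o = (-64)² = 4096)
T = -34867/83 (T = -7 + 34286/(-83) = -7 + 34286*(-1/83) = -7 - 34286/83 = -34867/83 ≈ -420.08)
(o + T)/(33193 + n(s(5))) = (4096 - 34867/83)/(33193 + 205) = (305101/83)/33398 = (305101/83)*(1/33398) = 305101/2772034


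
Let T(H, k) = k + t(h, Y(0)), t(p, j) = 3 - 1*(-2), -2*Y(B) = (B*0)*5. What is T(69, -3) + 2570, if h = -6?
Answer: 2572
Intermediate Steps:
Y(B) = 0 (Y(B) = -B*0*5/2 = -0*5 = -½*0 = 0)
t(p, j) = 5 (t(p, j) = 3 + 2 = 5)
T(H, k) = 5 + k (T(H, k) = k + 5 = 5 + k)
T(69, -3) + 2570 = (5 - 3) + 2570 = 2 + 2570 = 2572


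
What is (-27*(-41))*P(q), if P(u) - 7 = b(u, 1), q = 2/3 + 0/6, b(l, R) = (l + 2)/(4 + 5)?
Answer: 8077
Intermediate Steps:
b(l, R) = 2/9 + l/9 (b(l, R) = (2 + l)/9 = (2 + l)*(⅑) = 2/9 + l/9)
q = ⅔ (q = 2*(⅓) + 0*(⅙) = ⅔ + 0 = ⅔ ≈ 0.66667)
P(u) = 65/9 + u/9 (P(u) = 7 + (2/9 + u/9) = 65/9 + u/9)
(-27*(-41))*P(q) = (-27*(-41))*(65/9 + (⅑)*(⅔)) = 1107*(65/9 + 2/27) = 1107*(197/27) = 8077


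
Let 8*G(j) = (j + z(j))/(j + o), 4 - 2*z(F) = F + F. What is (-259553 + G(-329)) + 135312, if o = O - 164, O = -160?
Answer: -324517493/2612 ≈ -1.2424e+5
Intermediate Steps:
o = -324 (o = -160 - 164 = -324)
z(F) = 2 - F (z(F) = 2 - (F + F)/2 = 2 - F)
G(j) = 1/(4*(-324 + j)) (G(j) = ((j + (2 - j))/(j - 324))/8 = (2/(-324 + j))/8 = 1/(4*(-324 + j)))
(-259553 + G(-329)) + 135312 = (-259553 + 1/(4*(-324 - 329))) + 135312 = (-259553 + (¼)/(-653)) + 135312 = (-259553 + (¼)*(-1/653)) + 135312 = (-259553 - 1/2612) + 135312 = -677952437/2612 + 135312 = -324517493/2612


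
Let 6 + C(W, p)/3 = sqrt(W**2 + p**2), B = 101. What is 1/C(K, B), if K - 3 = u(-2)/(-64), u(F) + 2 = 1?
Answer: 8192/41673089 + 64*sqrt(41820545)/125019267 ≈ 0.0035071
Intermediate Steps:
u(F) = -1 (u(F) = -2 + 1 = -1)
K = 193/64 (K = 3 - 1/(-64) = 3 - 1*(-1/64) = 3 + 1/64 = 193/64 ≈ 3.0156)
C(W, p) = -18 + 3*sqrt(W**2 + p**2)
1/C(K, B) = 1/(-18 + 3*sqrt((193/64)**2 + 101**2)) = 1/(-18 + 3*sqrt(37249/4096 + 10201)) = 1/(-18 + 3*sqrt(41820545/4096)) = 1/(-18 + 3*(sqrt(41820545)/64)) = 1/(-18 + 3*sqrt(41820545)/64)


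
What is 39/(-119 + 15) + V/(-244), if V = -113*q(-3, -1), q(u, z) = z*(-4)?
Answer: 721/488 ≈ 1.4775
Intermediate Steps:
q(u, z) = -4*z
V = -452 (V = -(-452)*(-1) = -113*4 = -452)
39/(-119 + 15) + V/(-244) = 39/(-119 + 15) - 452/(-244) = 39/(-104) - 452*(-1/244) = 39*(-1/104) + 113/61 = -3/8 + 113/61 = 721/488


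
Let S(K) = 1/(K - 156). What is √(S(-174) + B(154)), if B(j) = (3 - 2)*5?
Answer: √544170/330 ≈ 2.2354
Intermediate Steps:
S(K) = 1/(-156 + K)
B(j) = 5 (B(j) = 1*5 = 5)
√(S(-174) + B(154)) = √(1/(-156 - 174) + 5) = √(1/(-330) + 5) = √(-1/330 + 5) = √(1649/330) = √544170/330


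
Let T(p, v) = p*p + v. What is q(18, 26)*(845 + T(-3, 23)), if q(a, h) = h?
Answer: 22802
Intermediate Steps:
T(p, v) = v + p² (T(p, v) = p² + v = v + p²)
q(18, 26)*(845 + T(-3, 23)) = 26*(845 + (23 + (-3)²)) = 26*(845 + (23 + 9)) = 26*(845 + 32) = 26*877 = 22802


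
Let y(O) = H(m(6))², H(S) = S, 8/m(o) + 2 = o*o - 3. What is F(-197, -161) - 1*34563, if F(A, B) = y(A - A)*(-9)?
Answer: -33215619/961 ≈ -34564.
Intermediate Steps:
m(o) = 8/(-5 + o²) (m(o) = 8/(-2 + (o*o - 3)) = 8/(-2 + (o² - 3)) = 8/(-2 + (-3 + o²)) = 8/(-5 + o²))
y(O) = 64/961 (y(O) = (8/(-5 + 6²))² = (8/(-5 + 36))² = (8/31)² = 64/961)
F(A, B) = -576/961 (F(A, B) = (64/961)*(-9) = -576/961)
F(-197, -161) - 1*34563 = -576/961 - 1*34563 = -576/961 - 34563 = -33215619/961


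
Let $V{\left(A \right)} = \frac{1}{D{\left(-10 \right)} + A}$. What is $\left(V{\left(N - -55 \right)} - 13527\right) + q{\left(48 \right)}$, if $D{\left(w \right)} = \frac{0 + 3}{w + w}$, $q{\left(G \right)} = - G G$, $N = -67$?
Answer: $- \frac{3846953}{243} \approx -15831.0$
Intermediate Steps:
$q{\left(G \right)} = - G^{2}$
$D{\left(w \right)} = \frac{3}{2 w}$
$V{\left(A \right)} = \frac{1}{- \frac{3}{20} + A}$ ($V{\left(A \right)} = \frac{1}{\frac{3}{2 \left(-10\right)} + A} = \frac{1}{\frac{3}{2} \left(- \frac{1}{10}\right) + A} = \frac{1}{- \frac{3}{20} + A}$)
$\left(V{\left(N - -55 \right)} - 13527\right) + q{\left(48 \right)} = \left(\frac{20}{-3 + 20 \left(-67 - -55\right)} - 13527\right) - 48^{2} = \left(\frac{20}{-3 + 20 \left(-67 + 55\right)} - 13527\right) - 2304 = \left(\frac{20}{-3 + 20 \left(-12\right)} - 13527\right) - 2304 = \left(\frac{20}{-3 - 240} - 13527\right) - 2304 = \left(\frac{20}{-243} - 13527\right) - 2304 = \left(20 \left(- \frac{1}{243}\right) - 13527\right) - 2304 = \left(- \frac{20}{243} - 13527\right) - 2304 = - \frac{3287081}{243} - 2304 = - \frac{3846953}{243}$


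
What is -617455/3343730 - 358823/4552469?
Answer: -802150395237/3044445433874 ≈ -0.26348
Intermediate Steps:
-617455/3343730 - 358823/4552469 = -617455*1/3343730 - 358823*1/4552469 = -123491/668746 - 358823/4552469 = -802150395237/3044445433874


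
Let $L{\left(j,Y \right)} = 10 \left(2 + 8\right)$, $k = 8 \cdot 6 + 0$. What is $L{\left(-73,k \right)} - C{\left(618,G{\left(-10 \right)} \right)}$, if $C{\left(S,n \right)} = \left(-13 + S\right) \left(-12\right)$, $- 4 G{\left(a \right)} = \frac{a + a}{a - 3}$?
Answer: $7360$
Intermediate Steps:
$G{\left(a \right)} = - \frac{a}{2 \left(-3 + a\right)}$ ($G{\left(a \right)} = - \frac{\left(a + a\right) \frac{1}{a - 3}}{4} = - \frac{2 a \frac{1}{-3 + a}}{4} = - \frac{a}{2 \left(-3 + a\right)}$)
$C{\left(S,n \right)} = 156 - 12 S$
$k = 48$ ($k = 48 + 0 = 48$)
$L{\left(j,Y \right)} = 100$ ($L{\left(j,Y \right)} = 10 \cdot 10 = 100$)
$L{\left(-73,k \right)} - C{\left(618,G{\left(-10 \right)} \right)} = 100 - \left(156 - 7416\right) = 100 - -7260 = 100 + 7260 = 7360$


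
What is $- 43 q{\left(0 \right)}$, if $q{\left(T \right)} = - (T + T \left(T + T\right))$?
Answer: $0$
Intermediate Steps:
$q{\left(T \right)} = - T - 2 T^{2}$ ($q{\left(T \right)} = - (T + T 2 T) = - (T + 2 T^{2}) = - T - 2 T^{2}$)
$- 43 q{\left(0 \right)} = - 43 \left(\left(-1\right) 0 \left(1 + 2 \cdot 0\right)\right) = - 43 \left(\left(-1\right) 0 \left(1 + 0\right)\right) = - 43 \left(\left(-1\right) 0 \cdot 1\right) = \left(-43\right) 0 = 0$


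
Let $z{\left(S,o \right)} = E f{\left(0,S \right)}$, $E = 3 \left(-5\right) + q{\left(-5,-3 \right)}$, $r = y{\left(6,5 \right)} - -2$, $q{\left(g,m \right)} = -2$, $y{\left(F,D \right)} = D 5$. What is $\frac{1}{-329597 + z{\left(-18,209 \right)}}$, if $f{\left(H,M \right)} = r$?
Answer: $- \frac{1}{330056} \approx -3.0298 \cdot 10^{-6}$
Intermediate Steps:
$y{\left(F,D \right)} = 5 D$
$r = 27$ ($r = 5 \cdot 5 - -2 = 25 + 2 = 27$)
$f{\left(H,M \right)} = 27$
$E = -17$ ($E = 3 \left(-5\right) - 2 = -15 - 2 = -17$)
$z{\left(S,o \right)} = -459$ ($z{\left(S,o \right)} = \left(-17\right) 27 = -459$)
$\frac{1}{-329597 + z{\left(-18,209 \right)}} = \frac{1}{-329597 - 459} = \frac{1}{-330056} = - \frac{1}{330056}$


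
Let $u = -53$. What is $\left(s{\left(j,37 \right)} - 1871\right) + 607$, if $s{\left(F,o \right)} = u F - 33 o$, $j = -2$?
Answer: $-2379$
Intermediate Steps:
$s{\left(F,o \right)} = - 53 F - 33 o$
$\left(s{\left(j,37 \right)} - 1871\right) + 607 = \left(\left(\left(-53\right) \left(-2\right) - 1221\right) - 1871\right) + 607 = \left(\left(106 - 1221\right) - 1871\right) + 607 = \left(-1115 - 1871\right) + 607 = -2986 + 607 = -2379$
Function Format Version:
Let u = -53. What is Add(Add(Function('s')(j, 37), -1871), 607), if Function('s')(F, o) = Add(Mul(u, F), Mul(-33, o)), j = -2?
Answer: -2379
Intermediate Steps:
Function('s')(F, o) = Add(Mul(-53, F), Mul(-33, o))
Add(Add(Function('s')(j, 37), -1871), 607) = Add(Add(Add(Mul(-53, -2), Mul(-33, 37)), -1871), 607) = Add(Add(Add(106, -1221), -1871), 607) = Add(Add(-1115, -1871), 607) = Add(-2986, 607) = -2379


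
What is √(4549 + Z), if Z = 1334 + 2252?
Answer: √8135 ≈ 90.194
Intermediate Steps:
Z = 3586
√(4549 + Z) = √(4549 + 3586) = √8135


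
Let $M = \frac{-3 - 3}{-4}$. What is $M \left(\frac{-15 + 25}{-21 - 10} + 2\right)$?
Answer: $\frac{78}{31} \approx 2.5161$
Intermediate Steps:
$M = \frac{3}{2}$ ($M = \left(- \frac{1}{4}\right) \left(-6\right) = \frac{3}{2} \approx 1.5$)
$M \left(\frac{-15 + 25}{-21 - 10} + 2\right) = \frac{3 \left(\frac{-15 + 25}{-21 - 10} + 2\right)}{2} = \frac{3 \left(\frac{10}{-31} + 2\right)}{2} = \frac{3 \left(10 \left(- \frac{1}{31}\right) + 2\right)}{2} = \frac{3 \left(- \frac{10}{31} + 2\right)}{2} = \frac{3}{2} \cdot \frac{52}{31} = \frac{78}{31}$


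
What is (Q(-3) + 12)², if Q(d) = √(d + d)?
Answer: (12 + I*√6)² ≈ 138.0 + 58.788*I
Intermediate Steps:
Q(d) = √2*√d (Q(d) = √(2*d) = √2*√d)
(Q(-3) + 12)² = (√2*√(-3) + 12)² = (√2*(I*√3) + 12)² = (I*√6 + 12)² = (12 + I*√6)²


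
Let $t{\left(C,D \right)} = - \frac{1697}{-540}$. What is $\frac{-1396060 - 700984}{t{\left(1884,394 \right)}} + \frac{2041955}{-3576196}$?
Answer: $- \frac{4049701262094595}{6068804612} \approx -6.673 \cdot 10^{5}$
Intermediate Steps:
$t{\left(C,D \right)} = \frac{1697}{540}$ ($t{\left(C,D \right)} = \left(-1697\right) \left(- \frac{1}{540}\right) = \frac{1697}{540}$)
$\frac{-1396060 - 700984}{t{\left(1884,394 \right)}} + \frac{2041955}{-3576196} = \frac{-1396060 - 700984}{\frac{1697}{540}} + \frac{2041955}{-3576196} = \left(-2097044\right) \frac{540}{1697} + 2041955 \left(- \frac{1}{3576196}\right) = - \frac{1132403760}{1697} - \frac{2041955}{3576196} = - \frac{4049701262094595}{6068804612}$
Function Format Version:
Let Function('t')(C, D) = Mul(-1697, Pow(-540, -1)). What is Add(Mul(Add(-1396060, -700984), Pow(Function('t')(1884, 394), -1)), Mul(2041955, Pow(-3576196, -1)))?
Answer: Rational(-4049701262094595, 6068804612) ≈ -6.6730e+5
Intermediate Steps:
Function('t')(C, D) = Rational(1697, 540) (Function('t')(C, D) = Mul(-1697, Rational(-1, 540)) = Rational(1697, 540))
Add(Mul(Add(-1396060, -700984), Pow(Function('t')(1884, 394), -1)), Mul(2041955, Pow(-3576196, -1))) = Add(Mul(Add(-1396060, -700984), Pow(Rational(1697, 540), -1)), Mul(2041955, Pow(-3576196, -1))) = Add(Mul(-2097044, Rational(540, 1697)), Mul(2041955, Rational(-1, 3576196))) = Add(Rational(-1132403760, 1697), Rational(-2041955, 3576196)) = Rational(-4049701262094595, 6068804612)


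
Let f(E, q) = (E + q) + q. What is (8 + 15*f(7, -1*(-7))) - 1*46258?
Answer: -45935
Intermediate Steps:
f(E, q) = E + 2*q
(8 + 15*f(7, -1*(-7))) - 1*46258 = (8 + 15*(7 + 2*(-1*(-7)))) - 1*46258 = (8 + 15*(7 + 2*7)) - 46258 = (8 + 15*(7 + 14)) - 46258 = (8 + 15*21) - 46258 = (8 + 315) - 46258 = 323 - 46258 = -45935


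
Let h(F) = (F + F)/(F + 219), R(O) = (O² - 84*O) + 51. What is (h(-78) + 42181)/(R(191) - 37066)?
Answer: -1982455/779166 ≈ -2.5443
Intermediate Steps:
R(O) = 51 + O² - 84*O
h(F) = 2*F/(219 + F) (h(F) = (2*F)/(219 + F) = 2*F/(219 + F))
(h(-78) + 42181)/(R(191) - 37066) = (2*(-78)/(219 - 78) + 42181)/((51 + 191² - 84*191) - 37066) = (2*(-78)/141 + 42181)/((51 + 36481 - 16044) - 37066) = (2*(-78)*(1/141) + 42181)/(20488 - 37066) = (-52/47 + 42181)/(-16578) = (1982455/47)*(-1/16578) = -1982455/779166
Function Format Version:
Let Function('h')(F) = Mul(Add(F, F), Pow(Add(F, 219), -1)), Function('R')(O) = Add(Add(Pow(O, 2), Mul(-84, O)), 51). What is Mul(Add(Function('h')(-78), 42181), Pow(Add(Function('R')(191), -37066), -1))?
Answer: Rational(-1982455, 779166) ≈ -2.5443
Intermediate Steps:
Function('R')(O) = Add(51, Pow(O, 2), Mul(-84, O))
Function('h')(F) = Mul(2, F, Pow(Add(219, F), -1)) (Function('h')(F) = Mul(Mul(2, F), Pow(Add(219, F), -1)) = Mul(2, F, Pow(Add(219, F), -1)))
Mul(Add(Function('h')(-78), 42181), Pow(Add(Function('R')(191), -37066), -1)) = Mul(Add(Mul(2, -78, Pow(Add(219, -78), -1)), 42181), Pow(Add(Add(51, Pow(191, 2), Mul(-84, 191)), -37066), -1)) = Mul(Add(Mul(2, -78, Pow(141, -1)), 42181), Pow(Add(Add(51, 36481, -16044), -37066), -1)) = Mul(Add(Mul(2, -78, Rational(1, 141)), 42181), Pow(Add(20488, -37066), -1)) = Mul(Add(Rational(-52, 47), 42181), Pow(-16578, -1)) = Mul(Rational(1982455, 47), Rational(-1, 16578)) = Rational(-1982455, 779166)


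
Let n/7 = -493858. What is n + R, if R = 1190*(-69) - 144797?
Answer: -3683913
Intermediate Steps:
n = -3457006 (n = 7*(-493858) = -3457006)
R = -226907 (R = -82110 - 144797 = -226907)
n + R = -3457006 - 226907 = -3683913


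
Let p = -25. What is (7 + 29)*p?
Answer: -900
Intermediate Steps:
(7 + 29)*p = (7 + 29)*(-25) = 36*(-25) = -900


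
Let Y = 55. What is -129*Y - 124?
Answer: -7219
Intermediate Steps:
-129*Y - 124 = -129*55 - 124 = -7095 - 124 = -7219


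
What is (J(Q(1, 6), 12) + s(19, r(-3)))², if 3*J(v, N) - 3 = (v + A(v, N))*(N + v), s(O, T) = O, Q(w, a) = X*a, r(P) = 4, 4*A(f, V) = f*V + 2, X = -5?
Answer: 543169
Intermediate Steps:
A(f, V) = ½ + V*f/4 (A(f, V) = (f*V + 2)/4 = (V*f + 2)/4 = (2 + V*f)/4 = ½ + V*f/4)
Q(w, a) = -5*a
J(v, N) = 1 + (N + v)*(½ + v + N*v/4)/3 (J(v, N) = 1 + ((v + (½ + N*v/4))*(N + v))/3 = 1 + ((½ + v + N*v/4)*(N + v))/3 = 1 + ((N + v)*(½ + v + N*v/4))/3 = 1 + (N + v)*(½ + v + N*v/4)/3)
(J(Q(1, 6), 12) + s(19, r(-3)))² = ((1 + (-5*6)²/3 + (⅓)*12*(-5*6) + (1/12)*12*(2 + 12*(-5*6)) + (-5*6)*(2 + 12*(-5*6))/12) + 19)² = ((1 + (⅓)*(-30)² + (⅓)*12*(-30) + (1/12)*12*(2 + 12*(-30)) + (1/12)*(-30)*(2 + 12*(-30))) + 19)² = ((1 + (⅓)*900 - 120 + (1/12)*12*(2 - 360) + (1/12)*(-30)*(2 - 360)) + 19)² = ((1 + 300 - 120 + (1/12)*12*(-358) + (1/12)*(-30)*(-358)) + 19)² = ((1 + 300 - 120 - 358 + 895) + 19)² = (718 + 19)² = 737² = 543169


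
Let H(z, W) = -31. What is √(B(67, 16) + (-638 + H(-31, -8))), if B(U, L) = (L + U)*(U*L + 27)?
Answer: 2*√22637 ≈ 300.91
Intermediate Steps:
B(U, L) = (27 + L*U)*(L + U) (B(U, L) = (L + U)*(L*U + 27) = (L + U)*(27 + L*U) = (27 + L*U)*(L + U))
√(B(67, 16) + (-638 + H(-31, -8))) = √((27*16 + 27*67 + 16*67² + 67*16²) + (-638 - 31)) = √((432 + 1809 + 16*4489 + 67*256) - 669) = √((432 + 1809 + 71824 + 17152) - 669) = √(91217 - 669) = √90548 = 2*√22637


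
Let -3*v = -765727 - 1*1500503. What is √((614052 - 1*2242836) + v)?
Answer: I*√873374 ≈ 934.54*I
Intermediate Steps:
v = 755410 (v = -(-765727 - 1*1500503)/3 = -(-765727 - 1500503)/3 = -⅓*(-2266230) = 755410)
√((614052 - 1*2242836) + v) = √((614052 - 1*2242836) + 755410) = √((614052 - 2242836) + 755410) = √(-1628784 + 755410) = √(-873374) = I*√873374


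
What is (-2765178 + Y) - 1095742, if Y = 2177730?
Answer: -1683190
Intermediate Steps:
(-2765178 + Y) - 1095742 = (-2765178 + 2177730) - 1095742 = -587448 - 1095742 = -1683190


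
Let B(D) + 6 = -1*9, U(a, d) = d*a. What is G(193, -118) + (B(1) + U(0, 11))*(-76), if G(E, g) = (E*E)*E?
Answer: 7190197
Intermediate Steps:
U(a, d) = a*d
G(E, g) = E³ (G(E, g) = E²*E = E³)
B(D) = -15 (B(D) = -6 - 1*9 = -6 - 9 = -15)
G(193, -118) + (B(1) + U(0, 11))*(-76) = 193³ + (-15 + 0*11)*(-76) = 7189057 + (-15 + 0)*(-76) = 7189057 - 15*(-76) = 7189057 + 1140 = 7190197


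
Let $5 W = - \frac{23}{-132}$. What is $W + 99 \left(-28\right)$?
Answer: $- \frac{1829497}{660} \approx -2772.0$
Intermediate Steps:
$W = \frac{23}{660}$ ($W = \frac{\left(-23\right) \frac{1}{-132}}{5} = \frac{\left(-23\right) \left(- \frac{1}{132}\right)}{5} = \frac{1}{5} \cdot \frac{23}{132} = \frac{23}{660} \approx 0.034848$)
$W + 99 \left(-28\right) = \frac{23}{660} + 99 \left(-28\right) = \frac{23}{660} - 2772 = - \frac{1829497}{660}$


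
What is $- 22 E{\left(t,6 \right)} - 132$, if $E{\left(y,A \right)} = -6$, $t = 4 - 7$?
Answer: $0$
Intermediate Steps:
$t = -3$ ($t = 4 - 7 = -3$)
$- 22 E{\left(t,6 \right)} - 132 = \left(-22\right) \left(-6\right) - 132 = 132 - 132 = 0$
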